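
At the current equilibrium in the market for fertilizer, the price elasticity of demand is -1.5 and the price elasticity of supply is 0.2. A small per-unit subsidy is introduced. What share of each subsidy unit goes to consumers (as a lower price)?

Consumer share = 2/17

For a small subsidy around the equilibrium, the benefit split depends on the relative slopes, which at a point are proportional to the elasticities.
Buyer share = εs/(εs + |εd|) = 0.2/(0.2 + 1.5) = 2/17; seller share = |εd|/(εs + |εd|) = 15/17.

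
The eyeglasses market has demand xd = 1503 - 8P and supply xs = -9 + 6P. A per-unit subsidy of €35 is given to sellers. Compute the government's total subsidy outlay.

Pre-subsidy: 1503 - 8P = -9 + 6P gives P* = 108, x* = 639.
With the subsidy, sellers receive Ps = Pb + 35 for each unit, where Pb is the price buyers pay.
Supply in terms of Pb becomes xs = -9 + 6(Pb + 35) = 201 + 6Pb. Setting this equal to demand: 1503 - 8Pb = 201 + 6Pb, so Pb = 93.
Sellers receive Ps = 93 + 35 = 128; x' = 1503 − 8·93 = 759.
Government outlay = subsidy × quantity = 35 × 759 = 26565.

Government cost = €26565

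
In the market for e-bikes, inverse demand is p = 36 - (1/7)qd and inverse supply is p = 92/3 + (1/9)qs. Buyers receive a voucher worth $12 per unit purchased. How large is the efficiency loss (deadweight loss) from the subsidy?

Deadweight loss = $283.5

Pre-subsidy: 36 - (1/7)q = 92/3 + (1/9)q gives q* = 21 and p* = 33.
With the rebate, buyers effectively pay pb = ps − 12, where ps is the price sellers receive.
On the curves, pb = 36 - (1/7)q and ps = 92/3 + (1/9)q; the wedge ps − pb = 12 gives 92/3 + (1/9)q − (36 - (1/7)q) = 12, so q' = 68.25.
Then pb = 36 − (1/7)·68.25 = 26.25 and ps = 92/3 + (1/9)·68.25 = 38.25.
The subsidy expands output by 68.25 − 21 = 47.25 past the efficient level; on those units the gap between marginal cost and willingness to pay runs from 0 up to 12.
DWL = ½ × 12 × 47.25 = 283.5.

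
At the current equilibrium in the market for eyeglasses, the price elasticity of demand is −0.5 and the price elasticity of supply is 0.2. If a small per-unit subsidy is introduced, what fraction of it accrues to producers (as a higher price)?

For a small subsidy around the equilibrium, the benefit split depends on the relative slopes, which at a point are proportional to the elasticities.
Buyer share = εs/(εs + |εd|) = 0.2/(0.2 + 0.5) = 2/7; seller share = |εd|/(εs + |εd|) = 5/7.
So producers capture 5/7 of the subsidy.

Producer share = 5/7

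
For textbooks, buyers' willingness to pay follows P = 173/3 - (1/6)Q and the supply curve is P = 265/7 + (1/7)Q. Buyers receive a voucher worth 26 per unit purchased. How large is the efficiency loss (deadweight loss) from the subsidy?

Deadweight loss = 1092

Pre-subsidy: 173/3 - (1/6)Q = 265/7 + (1/7)Q gives Q* = 64 and P* = 47.
With the rebate, buyers effectively pay Pb = Ps − 26, where Ps is the price sellers receive.
On the curves, Pb = 173/3 - (1/6)Q and Ps = 265/7 + (1/7)Q; the wedge Ps − Pb = 26 gives 265/7 + (1/7)Q − (173/3 - (1/6)Q) = 26, so Q' = 148.
Then Pb = 173/3 − (1/6)·148 = 33 and Ps = 265/7 + (1/7)·148 = 59.
The subsidy expands output by 148 − 64 = 84 past the efficient level; on those units the gap between marginal cost and willingness to pay runs from 0 up to 26.
DWL = ½ × 26 × 84 = 1092.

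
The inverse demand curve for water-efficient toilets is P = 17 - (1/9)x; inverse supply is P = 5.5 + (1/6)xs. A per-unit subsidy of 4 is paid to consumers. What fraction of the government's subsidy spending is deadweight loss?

Pre-subsidy: 17 - (1/9)x = 5.5 + (1/6)x gives x* = 41.4 and P* = 12.4.
With the rebate, buyers effectively pay Pb = Ps − 4, where Ps is the price sellers receive.
On the curves, Pb = 17 - (1/9)x and Ps = 5.5 + (1/6)x; the wedge Ps − Pb = 4 gives 5.5 + (1/6)x − (17 - (1/9)x) = 4, so x' = 55.8.
Then Pb = 17 − (1/9)·55.8 = 10.8 and Ps = 5.5 + (1/6)·55.8 = 14.8.
ΔCS = ½(41.4 + 55.8)(12.4 − 10.8) = 77.76; ΔPS = ½(41.4 + 55.8)(14.8 − 12.4) = 116.64.
Government spending = 4 × 55.8 = 223.2.
DWL = ½ × 4 × (55.8 − 41.4) = 28.8; fraction = 28.8 / 223.2 = 4/31.

DWL / government spending = 4/31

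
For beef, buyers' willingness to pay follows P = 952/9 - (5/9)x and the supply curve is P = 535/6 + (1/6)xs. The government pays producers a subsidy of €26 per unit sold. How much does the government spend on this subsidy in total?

Pre-subsidy: 952/9 - (5/9)x = 535/6 + (1/6)x gives x* = 23 and P* = 93.
With the subsidy, sellers receive Ps = Pb + 26 for each unit, where Pb is the price buyers pay.
On the curves, Pb = 952/9 - (5/9)x and Ps = 535/6 + (1/6)x; the wedge Ps − Pb = 26 gives 535/6 + (1/6)x − (952/9 - (5/9)x) = 26, so x' = 59.
Then Pb = 952/9 − (5/9)·59 = 73 and Ps = 535/6 + (1/6)·59 = 99.
Government outlay = subsidy × quantity = 26 × 59 = 1534.

Government cost = €1534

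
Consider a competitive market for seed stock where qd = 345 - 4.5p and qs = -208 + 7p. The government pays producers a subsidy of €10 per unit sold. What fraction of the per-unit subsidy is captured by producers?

Pre-subsidy: 345 - 4.5p = -208 + 7p gives p* = 1106/23, q* = 2958/23.
With the subsidy, sellers receive ps = pb + 10 for each unit, where pb is the price buyers pay.
Supply in terms of pb becomes qs = -208 + 7(pb + 10) = -138 + 7pb. Setting this equal to demand: 345 - 4.5pb = -138 + 7pb, so pb = 42.
Sellers receive ps = 42 + 10 = 52; q' = 345 − 4.5·42 = 156.
Buyers' price falls by p* − pb = 1106/23 − 42 = 140/23; sellers' price rises by ps − p* = 52 − 1106/23 = 90/23.
So producers capture (90/23)/10 = 9/23 of each unit of subsidy.

Producer share = 9/23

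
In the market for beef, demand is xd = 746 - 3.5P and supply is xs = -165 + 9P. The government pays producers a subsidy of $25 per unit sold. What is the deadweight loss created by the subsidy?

Deadweight loss = $787.5

Pre-subsidy: 746 - 3.5P = -165 + 9P gives P* = 72.88, x* = 490.92.
With the subsidy, sellers receive Ps = Pb + 25 for each unit, where Pb is the price buyers pay.
Supply in terms of Pb becomes xs = -165 + 9(Pb + 25) = 60 + 9Pb. Setting this equal to demand: 746 - 3.5Pb = 60 + 9Pb, so Pb = 54.88.
Sellers receive Ps = 54.88 + 25 = 79.88; x' = 746 − 3.5·54.88 = 553.92.
The subsidy expands output by 553.92 − 490.92 = 63 past the efficient level; on those units the gap between marginal cost and willingness to pay runs from 0 up to 25.
DWL = ½ × 25 × 63 = 787.5.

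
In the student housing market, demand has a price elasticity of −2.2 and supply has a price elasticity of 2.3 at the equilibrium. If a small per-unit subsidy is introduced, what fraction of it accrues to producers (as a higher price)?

For a small subsidy around the equilibrium, the benefit split depends on the relative slopes, which at a point are proportional to the elasticities.
Buyer share = εs/(εs + |εd|) = 2.3/(2.3 + 2.2) = 23/45; seller share = |εd|/(εs + |εd|) = 22/45.
So producers capture 22/45 of the subsidy.

Producer share = 22/45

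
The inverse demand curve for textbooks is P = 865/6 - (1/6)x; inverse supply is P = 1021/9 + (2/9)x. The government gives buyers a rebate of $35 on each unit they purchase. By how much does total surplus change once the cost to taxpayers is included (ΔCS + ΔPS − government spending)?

Net change in total surplus = -$1575

Pre-subsidy: 865/6 - (1/6)x = 1021/9 + (2/9)x gives x* = 79 and P* = 131.
With the rebate, buyers effectively pay Pb = Ps − 35, where Ps is the price sellers receive.
On the curves, Pb = 865/6 - (1/6)x and Ps = 1021/9 + (2/9)x; the wedge Ps − Pb = 35 gives 1021/9 + (2/9)x − (865/6 - (1/6)x) = 35, so x' = 169.
Then Pb = 865/6 − (1/6)·169 = 116 and Ps = 1021/9 + (2/9)·169 = 151.
ΔCS = ½(79 + 169)(131 − 116) = 1860; ΔPS = ½(79 + 169)(151 − 131) = 2480.
Government spending = 35 × 169 = 5915.
Net change = 1860 + 2480 − 5915 = -1575. The loss equals the DWL triangle ½·35·90.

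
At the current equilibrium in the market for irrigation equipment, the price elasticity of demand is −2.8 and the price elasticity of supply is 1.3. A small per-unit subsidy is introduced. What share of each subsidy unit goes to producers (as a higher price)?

Producer share = 28/41

For a small subsidy around the equilibrium, the benefit split depends on the relative slopes, which at a point are proportional to the elasticities.
Buyer share = εs/(εs + |εd|) = 1.3/(1.3 + 2.8) = 13/41; seller share = |εd|/(εs + |εd|) = 28/41.
So producers capture 28/41 of the subsidy.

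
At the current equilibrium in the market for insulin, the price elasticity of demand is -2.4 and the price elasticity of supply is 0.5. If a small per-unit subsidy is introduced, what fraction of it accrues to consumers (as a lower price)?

Consumer share = 5/29

For a small subsidy around the equilibrium, the benefit split depends on the relative slopes, which at a point are proportional to the elasticities.
Buyer share = εs/(εs + |εd|) = 0.5/(0.5 + 2.4) = 5/29; seller share = |εd|/(εs + |εd|) = 24/29.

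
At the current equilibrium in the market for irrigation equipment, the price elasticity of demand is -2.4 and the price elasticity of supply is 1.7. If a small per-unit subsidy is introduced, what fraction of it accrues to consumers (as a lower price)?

Consumer share = 17/41

For a small subsidy around the equilibrium, the benefit split depends on the relative slopes, which at a point are proportional to the elasticities.
Buyer share = εs/(εs + |εd|) = 1.7/(1.7 + 2.4) = 17/41; seller share = |εd|/(εs + |εd|) = 24/41.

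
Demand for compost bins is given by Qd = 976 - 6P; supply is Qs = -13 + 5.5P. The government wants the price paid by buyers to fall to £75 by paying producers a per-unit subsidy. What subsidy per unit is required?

At a buyer price of 75, quantity demanded is 976 − 6·75 = 526.
Sellers supply 526 only when they receive Ps with -13 + 5.5·Ps = 526, i.e. Ps = 98.
s = Ps − Pb = 98 − 75 = 23.

Required subsidy s = £23 per unit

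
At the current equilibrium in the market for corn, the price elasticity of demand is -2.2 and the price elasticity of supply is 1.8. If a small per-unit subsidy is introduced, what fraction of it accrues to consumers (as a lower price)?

Consumer share = 0.45

For a small subsidy around the equilibrium, the benefit split depends on the relative slopes, which at a point are proportional to the elasticities.
Buyer share = εs/(εs + |εd|) = 1.8/(1.8 + 2.2) = 0.45; seller share = |εd|/(εs + |εd|) = 0.55.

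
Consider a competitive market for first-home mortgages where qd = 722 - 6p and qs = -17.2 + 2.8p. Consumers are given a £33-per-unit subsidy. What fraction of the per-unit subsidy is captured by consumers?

Pre-subsidy: 722 - 6p = -17.2 + 2.8p gives p* = 84, q* = 218.
With the rebate, buyers effectively pay pb = ps − 33, where ps is the price sellers receive.
Demand in terms of ps becomes qd = 722 − 6(ps − 33) = 920 - 6ps. Setting this equal to supply: 920 - 6ps = -17.2 + 2.8ps, so ps = 106.5.
Buyers pay pb = 106.5 − 33 = 73.5; q' = -17.2 + 2.8·106.5 = 281.
Buyers' price falls by p* − pb = 84 − 73.5 = 10.5; sellers' price rises by ps − p* = 106.5 − 84 = 22.5.
So consumers capture 10.5/33 = 7/22 of each unit of subsidy.

Consumer share = 7/22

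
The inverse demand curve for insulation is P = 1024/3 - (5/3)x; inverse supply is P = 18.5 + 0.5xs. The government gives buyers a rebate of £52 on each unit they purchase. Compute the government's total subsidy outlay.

Government cost = £8996

Pre-subsidy: 1024/3 - (5/3)x = 18.5 + 0.5x gives x* = 149 and P* = 93.
With the rebate, buyers effectively pay Pb = Ps − 52, where Ps is the price sellers receive.
On the curves, Pb = 1024/3 - (5/3)x and Ps = 18.5 + 0.5x; the wedge Ps − Pb = 52 gives 18.5 + 0.5x − (1024/3 - (5/3)x) = 52, so x' = 173.
Then Pb = 1024/3 − (5/3)·173 = 53 and Ps = 18.5 + 0.5·173 = 105.
Government outlay = subsidy × quantity = 52 × 173 = 8996.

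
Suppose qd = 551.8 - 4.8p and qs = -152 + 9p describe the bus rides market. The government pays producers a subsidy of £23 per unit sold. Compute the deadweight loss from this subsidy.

Deadweight loss = £828

Pre-subsidy: 551.8 - 4.8p = -152 + 9p gives p* = 51, q* = 307.
With the subsidy, sellers receive ps = pb + 23 for each unit, where pb is the price buyers pay.
Supply in terms of pb becomes qs = -152 + 9(pb + 23) = 55 + 9pb. Setting this equal to demand: 551.8 - 4.8pb = 55 + 9pb, so pb = 36.
Sellers receive ps = 36 + 23 = 59; q' = 551.8 − 4.8·36 = 379.
The subsidy expands output by 379 − 307 = 72 past the efficient level; on those units the gap between marginal cost and willingness to pay runs from 0 up to 23.
DWL = ½ × 23 × 72 = 828.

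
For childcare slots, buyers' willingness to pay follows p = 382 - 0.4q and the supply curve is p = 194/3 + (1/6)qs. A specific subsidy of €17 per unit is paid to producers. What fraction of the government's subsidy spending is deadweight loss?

DWL / government spending = 3/118

Pre-subsidy: 382 - 0.4q = 194/3 + (1/6)q gives q* = 560 and p* = 158.
With the subsidy, sellers receive ps = pb + 17 for each unit, where pb is the price buyers pay.
On the curves, pb = 382 - 0.4q and ps = 194/3 + (1/6)q; the wedge ps − pb = 17 gives 194/3 + (1/6)q − (382 - 0.4q) = 17, so q' = 590.
Then pb = 382 − 0.4·590 = 146 and ps = 194/3 + (1/6)·590 = 163.
ΔCS = ½(560 + 590)(158 − 146) = 6900; ΔPS = ½(560 + 590)(163 − 158) = 2875.
Government spending = 17 × 590 = 10030.
DWL = ½ × 17 × (590 − 560) = 255; fraction = 255 / 10030 = 3/118.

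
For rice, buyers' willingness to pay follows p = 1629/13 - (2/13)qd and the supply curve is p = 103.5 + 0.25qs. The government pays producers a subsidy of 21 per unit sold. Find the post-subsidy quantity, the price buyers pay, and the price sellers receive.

Pre-subsidy: 1629/13 - (2/13)q = 103.5 + 0.25q gives q* = 54 and p* = 117.
With the subsidy, sellers receive ps = pb + 21 for each unit, where pb is the price buyers pay.
On the curves, pb = 1629/13 - (2/13)q and ps = 103.5 + 0.25q; the wedge ps − pb = 21 gives 103.5 + 0.25q − (1629/13 - (2/13)q) = 21, so q' = 106.
Then pb = 1629/13 − (2/13)·106 = 109 and ps = 103.5 + 0.25·106 = 130.

q' = 106; buyers pay 109; sellers receive 130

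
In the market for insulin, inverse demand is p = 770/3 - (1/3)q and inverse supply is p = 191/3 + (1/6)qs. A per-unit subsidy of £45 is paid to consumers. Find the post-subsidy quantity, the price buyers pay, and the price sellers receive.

Pre-subsidy: 770/3 - (1/3)q = 191/3 + (1/6)q gives q* = 386 and p* = 128.
With the rebate, buyers effectively pay pb = ps − 45, where ps is the price sellers receive.
On the curves, pb = 770/3 - (1/3)q and ps = 191/3 + (1/6)q; the wedge ps − pb = 45 gives 191/3 + (1/6)q − (770/3 - (1/3)q) = 45, so q' = 476.
Then pb = 770/3 − (1/3)·476 = 98 and ps = 191/3 + (1/6)·476 = 143.

q' = 476; buyers pay £98; sellers receive £143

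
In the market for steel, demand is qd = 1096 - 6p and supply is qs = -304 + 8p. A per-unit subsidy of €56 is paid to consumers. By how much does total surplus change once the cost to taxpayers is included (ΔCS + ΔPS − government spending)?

Pre-subsidy: 1096 - 6p = -304 + 8p gives p* = 100, q* = 496.
With the rebate, buyers effectively pay pb = ps − 56, where ps is the price sellers receive.
Demand in terms of ps becomes qd = 1096 − 6(ps − 56) = 1432 - 6ps. Setting this equal to supply: 1432 - 6ps = -304 + 8ps, so ps = 124.
Buyers pay pb = 124 − 56 = 68; q' = -304 + 8·124 = 688.
ΔCS = ½(496 + 688)(100 − 68) = 18944; ΔPS = ½(496 + 688)(124 − 100) = 14208.
Government spending = 56 × 688 = 38528.
Net change = 18944 + 14208 − 38528 = -5376. The loss equals the DWL triangle ½·56·192.

Net change in total surplus = -€5376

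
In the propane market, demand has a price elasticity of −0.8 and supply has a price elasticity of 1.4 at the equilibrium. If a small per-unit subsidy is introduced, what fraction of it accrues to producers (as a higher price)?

Producer share = 4/11

For a small subsidy around the equilibrium, the benefit split depends on the relative slopes, which at a point are proportional to the elasticities.
Buyer share = εs/(εs + |εd|) = 1.4/(1.4 + 0.8) = 7/11; seller share = |εd|/(εs + |εd|) = 4/11.
So producers capture 4/11 of the subsidy.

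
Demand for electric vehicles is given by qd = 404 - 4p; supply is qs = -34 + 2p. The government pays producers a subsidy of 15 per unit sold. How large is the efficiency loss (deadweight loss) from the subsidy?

Pre-subsidy: 404 - 4p = -34 + 2p gives p* = 73, q* = 112.
With the subsidy, sellers receive ps = pb + 15 for each unit, where pb is the price buyers pay.
Supply in terms of pb becomes qs = -34 + 2(pb + 15) = -4 + 2pb. Setting this equal to demand: 404 - 4pb = -4 + 2pb, so pb = 68.
Sellers receive ps = 68 + 15 = 83; q' = 404 − 4·68 = 132.
The subsidy expands output by 132 − 112 = 20 past the efficient level; on those units the gap between marginal cost and willingness to pay runs from 0 up to 15.
DWL = ½ × 15 × 20 = 150.

Deadweight loss = 150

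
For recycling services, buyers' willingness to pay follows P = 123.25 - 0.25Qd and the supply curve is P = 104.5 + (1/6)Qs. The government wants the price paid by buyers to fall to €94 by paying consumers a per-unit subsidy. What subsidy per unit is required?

At a buyer price of 94, quantity demanded is 493 − 4·94 = 117.
Sellers supply 117 only when they receive Ps = 104.5 + (1/6)·117 = 124.
s = Ps − Pb = 124 − 94 = 30.

Required subsidy s = €30 per unit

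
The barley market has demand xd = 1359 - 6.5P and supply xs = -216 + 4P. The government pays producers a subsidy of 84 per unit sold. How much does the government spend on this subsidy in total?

Pre-subsidy: 1359 - 6.5P = -216 + 4P gives P* = 150, x* = 384.
With the subsidy, sellers receive Ps = Pb + 84 for each unit, where Pb is the price buyers pay.
Supply in terms of Pb becomes xs = -216 + 4(Pb + 84) = 120 + 4Pb. Setting this equal to demand: 1359 - 6.5Pb = 120 + 4Pb, so Pb = 118.
Sellers receive Ps = 118 + 84 = 202; x' = 1359 − 6.5·118 = 592.
Government outlay = subsidy × quantity = 84 × 592 = 49728.

Government cost = 49728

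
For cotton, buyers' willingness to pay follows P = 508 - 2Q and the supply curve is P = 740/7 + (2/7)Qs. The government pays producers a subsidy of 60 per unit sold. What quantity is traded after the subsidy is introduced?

Q' = 202.25

Pre-subsidy: 508 - 2Q = 740/7 + (2/7)Q gives Q* = 176 and P* = 156.
With the subsidy, sellers receive Ps = Pb + 60 for each unit, where Pb is the price buyers pay.
On the curves, Pb = 508 - 2Q and Ps = 740/7 + (2/7)Q; the wedge Ps − Pb = 60 gives 740/7 + (2/7)Q − (508 - 2Q) = 60, so Q' = 202.25.
Then Pb = 508 − 2·202.25 = 103.5 and Ps = 740/7 + (2/7)·202.25 = 163.5.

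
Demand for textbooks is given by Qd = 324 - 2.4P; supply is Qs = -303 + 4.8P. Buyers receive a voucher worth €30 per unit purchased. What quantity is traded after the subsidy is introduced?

Pre-subsidy: 324 - 2.4P = -303 + 4.8P gives P* = 1045/12, Q* = 115.
With the rebate, buyers effectively pay Pb = Ps − 30, where Ps is the price sellers receive.
Demand in terms of Ps becomes Qd = 324 − 2.4(Ps − 30) = 396 - 2.4Ps. Setting this equal to supply: 396 - 2.4Ps = -303 + 4.8Ps, so Ps = 1165/12.
Buyers pay Pb = 1165/12 − 30 = 805/12; Q' = -303 + 4.8·(1165/12) = 163.

Q' = 163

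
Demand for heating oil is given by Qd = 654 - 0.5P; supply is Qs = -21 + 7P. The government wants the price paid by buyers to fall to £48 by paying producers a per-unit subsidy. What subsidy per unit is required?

At a buyer price of 48, quantity demanded is 654 − 0.5·48 = 630.
Sellers supply 630 only when they receive Ps with -21 + 7·Ps = 630, i.e. Ps = 93.
s = Ps − Pb = 93 − 48 = 45.

Required subsidy s = £45 per unit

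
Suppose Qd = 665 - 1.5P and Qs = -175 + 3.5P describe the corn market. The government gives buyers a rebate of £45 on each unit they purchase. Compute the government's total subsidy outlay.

Government cost = £20711.25

Pre-subsidy: 665 - 1.5P = -175 + 3.5P gives P* = 168, Q* = 413.
With the rebate, buyers effectively pay Pb = Ps − 45, where Ps is the price sellers receive.
Demand in terms of Ps becomes Qd = 665 − 1.5(Ps − 45) = 732.5 - 1.5Ps. Setting this equal to supply: 732.5 - 1.5Ps = -175 + 3.5Ps, so Ps = 181.5.
Buyers pay Pb = 181.5 − 45 = 136.5; Q' = -175 + 3.5·181.5 = 460.25.
Government outlay = subsidy × quantity = 45 × 460.25 = 20711.25.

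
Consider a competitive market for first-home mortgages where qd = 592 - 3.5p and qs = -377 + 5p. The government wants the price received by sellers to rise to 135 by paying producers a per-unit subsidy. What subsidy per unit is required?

Required subsidy s = 51 per unit

At a seller price of 135, quantity supplied is -377 + 5·135 = 298.
Buyers absorb 298 only when they pay pb with 592 − 3.5·pb = 298, i.e. pb = 84.
s = ps − pb = 135 − 84 = 51.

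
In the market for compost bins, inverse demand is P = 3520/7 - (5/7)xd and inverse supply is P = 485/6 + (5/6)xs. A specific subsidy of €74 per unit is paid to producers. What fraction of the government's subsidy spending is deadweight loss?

Pre-subsidy: 3520/7 - (5/7)x = 485/6 + (5/6)x gives x* = 3545/13 and P* = 4005/13.
With the subsidy, sellers receive Ps = Pb + 74 for each unit, where Pb is the price buyers pay.
On the curves, Pb = 3520/7 - (5/7)x and Ps = 485/6 + (5/6)x; the wedge Ps − Pb = 74 gives 485/6 + (5/6)x − (3520/7 - (5/7)x) = 74, so x' = 20833/65.
Then Pb = 3520/7 − (5/7)·(20833/65) = 3561/13 and Ps = 485/6 + (5/6)·(20833/65) = 4523/13.
ΔCS = ½(3545/13 + 20833/65)(4005/13 − 3561/13) = 658452/65; ΔPS = ½(3545/13 + 20833/65)(4523/13 − 4005/13) = 768194/65.
Government spending = 74 × 20833/65 = 1541642/65.
DWL = ½ × 74 × (20833/65 − 3545/13) = 114996/65; fraction = (114996/65) / (1541642/65) = 1554/20833.

DWL / government spending = 1554/20833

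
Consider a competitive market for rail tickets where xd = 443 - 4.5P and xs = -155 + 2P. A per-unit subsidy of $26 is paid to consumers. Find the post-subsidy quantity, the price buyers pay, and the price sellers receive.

x' = 65; buyers pay $84; sellers receive $110

Pre-subsidy: 443 - 4.5P = -155 + 2P gives P* = 92, x* = 29.
With the rebate, buyers effectively pay Pb = Ps − 26, where Ps is the price sellers receive.
Demand in terms of Ps becomes xd = 443 − 4.5(Ps − 26) = 560 - 4.5Ps. Setting this equal to supply: 560 - 4.5Ps = -155 + 2Ps, so Ps = 110.
Buyers pay Pb = 110 − 26 = 84; x' = -155 + 2·110 = 65.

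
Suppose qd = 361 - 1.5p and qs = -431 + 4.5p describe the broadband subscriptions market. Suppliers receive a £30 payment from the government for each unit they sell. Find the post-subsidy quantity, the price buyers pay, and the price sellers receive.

Pre-subsidy: 361 - 1.5p = -431 + 4.5p gives p* = 132, q* = 163.
With the subsidy, sellers receive ps = pb + 30 for each unit, where pb is the price buyers pay.
Supply in terms of pb becomes qs = -431 + 4.5(pb + 30) = -296 + 4.5pb. Setting this equal to demand: 361 - 1.5pb = -296 + 4.5pb, so pb = 109.5.
Sellers receive ps = 109.5 + 30 = 139.5; q' = 361 − 1.5·109.5 = 196.75.

q' = 196.75; buyers pay £109.5; sellers receive £139.5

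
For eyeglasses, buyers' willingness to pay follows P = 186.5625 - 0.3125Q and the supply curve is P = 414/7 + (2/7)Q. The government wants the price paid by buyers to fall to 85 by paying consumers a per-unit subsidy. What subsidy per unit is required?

Required subsidy s = 67 per unit

At a buyer price of 85, quantity demanded is 597 − 3.2·85 = 325.
Sellers supply 325 only when they receive Ps = 414/7 + (2/7)·325 = 152.
s = Ps − Pb = 152 − 85 = 67.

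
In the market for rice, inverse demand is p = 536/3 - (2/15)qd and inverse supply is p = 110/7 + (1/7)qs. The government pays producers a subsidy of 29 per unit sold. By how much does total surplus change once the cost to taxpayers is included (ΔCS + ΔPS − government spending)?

Pre-subsidy: 536/3 - (2/15)q = 110/7 + (1/7)q gives q* = 590 and p* = 100.
With the subsidy, sellers receive ps = pb + 29 for each unit, where pb is the price buyers pay.
On the curves, pb = 536/3 - (2/15)q and ps = 110/7 + (1/7)q; the wedge ps − pb = 29 gives 110/7 + (1/7)q − (536/3 - (2/15)q) = 29, so q' = 695.
Then pb = 536/3 − (2/15)·695 = 86 and ps = 110/7 + (1/7)·695 = 115.
ΔCS = ½(590 + 695)(100 − 86) = 8995; ΔPS = ½(590 + 695)(115 − 100) = 9637.5.
Government spending = 29 × 695 = 20155.
Net change = 8995 + 9637.5 − 20155 = -1522.5. The loss equals the DWL triangle ½·29·105.

Net change in total surplus = -1522.5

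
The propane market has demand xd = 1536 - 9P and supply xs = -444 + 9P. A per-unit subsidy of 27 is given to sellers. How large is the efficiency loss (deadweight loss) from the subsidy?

Pre-subsidy: 1536 - 9P = -444 + 9P gives P* = 110, x* = 546.
With the subsidy, sellers receive Ps = Pb + 27 for each unit, where Pb is the price buyers pay.
Supply in terms of Pb becomes xs = -444 + 9(Pb + 27) = -201 + 9Pb. Setting this equal to demand: 1536 - 9Pb = -201 + 9Pb, so Pb = 96.5.
Sellers receive Ps = 96.5 + 27 = 123.5; x' = 1536 − 9·96.5 = 667.5.
The subsidy expands output by 667.5 − 546 = 121.5 past the efficient level; on those units the gap between marginal cost and willingness to pay runs from 0 up to 27.
DWL = ½ × 27 × 121.5 = 1640.25.

Deadweight loss = 1640.25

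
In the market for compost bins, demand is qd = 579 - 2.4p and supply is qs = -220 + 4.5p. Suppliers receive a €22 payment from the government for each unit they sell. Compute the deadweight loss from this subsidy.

Deadweight loss = 8712/23

Pre-subsidy: 579 - 2.4p = -220 + 4.5p gives p* = 7990/69, q* = 6925/23.
With the subsidy, sellers receive ps = pb + 22 for each unit, where pb is the price buyers pay.
Supply in terms of pb becomes qs = -220 + 4.5(pb + 22) = -121 + 4.5pb. Setting this equal to demand: 579 - 2.4pb = -121 + 4.5pb, so pb = 7000/69.
Sellers receive ps = 7000/69 + 22 = 8518/69; q' = 579 − 2.4·(7000/69) = 7717/23.
The subsidy expands output by 7717/23 − 6925/23 = 792/23 past the efficient level; on those units the gap between marginal cost and willingness to pay runs from 0 up to 22.
DWL = ½ × 22 × 792/23 = 8712/23.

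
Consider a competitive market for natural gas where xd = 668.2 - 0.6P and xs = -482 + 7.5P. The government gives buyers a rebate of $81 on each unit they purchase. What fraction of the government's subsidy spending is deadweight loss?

Pre-subsidy: 668.2 - 0.6P = -482 + 7.5P gives P* = 142, x* = 583.
With the rebate, buyers effectively pay Pb = Ps − 81, where Ps is the price sellers receive.
Demand in terms of Ps becomes xd = 668.2 − 0.6(Ps − 81) = 716.8 - 0.6Ps. Setting this equal to supply: 716.8 - 0.6Ps = -482 + 7.5Ps, so Ps = 148.
Buyers pay Pb = 148 − 81 = 67; x' = -482 + 7.5·148 = 628.
ΔCS = ½(583 + 628)(142 − 67) = 45412.5; ΔPS = ½(583 + 628)(148 − 142) = 3633.
Government spending = 81 × 628 = 50868.
DWL = ½ × 81 × (628 − 583) = 1822.5; fraction = 1822.5 / 50868 = 45/1256.

DWL / government spending = 45/1256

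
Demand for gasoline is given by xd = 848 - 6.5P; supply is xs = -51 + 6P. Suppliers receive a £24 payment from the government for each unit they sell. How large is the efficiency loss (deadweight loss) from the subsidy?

Deadweight loss = £898.56

Pre-subsidy: 848 - 6.5P = -51 + 6P gives P* = 71.92, x* = 380.52.
With the subsidy, sellers receive Ps = Pb + 24 for each unit, where Pb is the price buyers pay.
Supply in terms of Pb becomes xs = -51 + 6(Pb + 24) = 93 + 6Pb. Setting this equal to demand: 848 - 6.5Pb = 93 + 6Pb, so Pb = 60.4.
Sellers receive Ps = 60.4 + 24 = 84.4; x' = 848 − 6.5·60.4 = 455.4.
The subsidy expands output by 455.4 − 380.52 = 74.88 past the efficient level; on those units the gap between marginal cost and willingness to pay runs from 0 up to 24.
DWL = ½ × 24 × 74.88 = 898.56.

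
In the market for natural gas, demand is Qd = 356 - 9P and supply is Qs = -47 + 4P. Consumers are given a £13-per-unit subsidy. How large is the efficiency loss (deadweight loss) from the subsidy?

Pre-subsidy: 356 - 9P = -47 + 4P gives P* = 31, Q* = 77.
With the rebate, buyers effectively pay Pb = Ps − 13, where Ps is the price sellers receive.
Demand in terms of Ps becomes Qd = 356 − 9(Ps − 13) = 473 - 9Ps. Setting this equal to supply: 473 - 9Ps = -47 + 4Ps, so Ps = 40.
Buyers pay Pb = 40 − 13 = 27; Q' = -47 + 4·40 = 113.
The subsidy expands output by 113 − 77 = 36 past the efficient level; on those units the gap between marginal cost and willingness to pay runs from 0 up to 13.
DWL = ½ × 13 × 36 = 234.

Deadweight loss = £234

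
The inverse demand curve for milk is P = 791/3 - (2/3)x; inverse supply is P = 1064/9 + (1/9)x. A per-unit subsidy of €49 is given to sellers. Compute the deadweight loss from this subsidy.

Pre-subsidy: 791/3 - (2/3)x = 1064/9 + (1/9)x gives x* = 187 and P* = 139.
With the subsidy, sellers receive Ps = Pb + 49 for each unit, where Pb is the price buyers pay.
On the curves, Pb = 791/3 - (2/3)x and Ps = 1064/9 + (1/9)x; the wedge Ps − Pb = 49 gives 1064/9 + (1/9)x − (791/3 - (2/3)x) = 49, so x' = 250.
Then Pb = 791/3 − (2/3)·250 = 97 and Ps = 1064/9 + (1/9)·250 = 146.
The subsidy expands output by 250 − 187 = 63 past the efficient level; on those units the gap between marginal cost and willingness to pay runs from 0 up to 49.
DWL = ½ × 49 × 63 = 1543.5.

Deadweight loss = €1543.5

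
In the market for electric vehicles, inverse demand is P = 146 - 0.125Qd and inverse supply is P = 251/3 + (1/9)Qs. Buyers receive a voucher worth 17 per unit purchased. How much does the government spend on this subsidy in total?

Pre-subsidy: 146 - 0.125Q = 251/3 + (1/9)Q gives Q* = 264 and P* = 113.
With the rebate, buyers effectively pay Pb = Ps − 17, where Ps is the price sellers receive.
On the curves, Pb = 146 - 0.125Q and Ps = 251/3 + (1/9)Q; the wedge Ps − Pb = 17 gives 251/3 + (1/9)Q − (146 - 0.125Q) = 17, so Q' = 336.
Then Pb = 146 − 0.125·336 = 104 and Ps = 251/3 + (1/9)·336 = 121.
Government outlay = subsidy × quantity = 17 × 336 = 5712.

Government cost = 5712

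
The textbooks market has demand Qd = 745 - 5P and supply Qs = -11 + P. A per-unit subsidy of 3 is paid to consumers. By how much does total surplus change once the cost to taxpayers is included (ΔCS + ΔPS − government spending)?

Net change in total surplus = -3.75

Pre-subsidy: 745 - 5P = -11 + P gives P* = 126, Q* = 115.
With the rebate, buyers effectively pay Pb = Ps − 3, where Ps is the price sellers receive.
Demand in terms of Ps becomes Qd = 745 − 5(Ps − 3) = 760 - 5Ps. Setting this equal to supply: 760 - 5Ps = -11 + Ps, so Ps = 128.5.
Buyers pay Pb = 128.5 − 3 = 125.5; Q' = -11 + 1·128.5 = 117.5.
ΔCS = ½(115 + 117.5)(126 − 125.5) = 58.125; ΔPS = ½(115 + 117.5)(128.5 − 126) = 290.625.
Government spending = 3 × 117.5 = 352.5.
Net change = 58.125 + 290.625 − 352.5 = -3.75. The loss equals the DWL triangle ½·3·2.5.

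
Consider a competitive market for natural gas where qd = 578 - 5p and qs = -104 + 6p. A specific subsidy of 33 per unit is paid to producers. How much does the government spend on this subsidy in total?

Pre-subsidy: 578 - 5p = -104 + 6p gives p* = 62, q* = 268.
With the subsidy, sellers receive ps = pb + 33 for each unit, where pb is the price buyers pay.
Supply in terms of pb becomes qs = -104 + 6(pb + 33) = 94 + 6pb. Setting this equal to demand: 578 - 5pb = 94 + 6pb, so pb = 44.
Sellers receive ps = 44 + 33 = 77; q' = 578 − 5·44 = 358.
Government outlay = subsidy × quantity = 33 × 358 = 11814.

Government cost = 11814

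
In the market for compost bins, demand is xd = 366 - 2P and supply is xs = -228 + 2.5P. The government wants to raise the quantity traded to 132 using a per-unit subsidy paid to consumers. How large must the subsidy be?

At x = 132, invert demand for the buyer price: Pb = (366 − 132)/2 = 117; invert supply for the seller price: Ps = (132 − (-228))/2.5 = 144.
The subsidy must fill the gap: s = Ps − Pb = 144 − 117 = 27.

Required subsidy s = 27 per unit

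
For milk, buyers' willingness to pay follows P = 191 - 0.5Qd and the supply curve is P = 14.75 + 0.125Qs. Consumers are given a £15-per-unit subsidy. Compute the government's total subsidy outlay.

Government cost = £4590

Pre-subsidy: 191 - 0.5Q = 14.75 + 0.125Q gives Q* = 282 and P* = 50.
With the rebate, buyers effectively pay Pb = Ps − 15, where Ps is the price sellers receive.
On the curves, Pb = 191 - 0.5Q and Ps = 14.75 + 0.125Q; the wedge Ps − Pb = 15 gives 14.75 + 0.125Q − (191 - 0.5Q) = 15, so Q' = 306.
Then Pb = 191 − 0.5·306 = 38 and Ps = 14.75 + 0.125·306 = 53.
Government outlay = subsidy × quantity = 15 × 306 = 4590.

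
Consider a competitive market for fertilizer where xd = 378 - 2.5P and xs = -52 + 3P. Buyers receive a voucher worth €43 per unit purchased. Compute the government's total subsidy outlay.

Government cost = 114079/11

Pre-subsidy: 378 - 2.5P = -52 + 3P gives P* = 860/11, x* = 2008/11.
With the rebate, buyers effectively pay Pb = Ps − 43, where Ps is the price sellers receive.
Demand in terms of Ps becomes xd = 378 − 2.5(Ps − 43) = 485.5 - 2.5Ps. Setting this equal to supply: 485.5 - 2.5Ps = -52 + 3Ps, so Ps = 1075/11.
Buyers pay Pb = 1075/11 − 43 = 602/11; x' = -52 + 3·(1075/11) = 2653/11.
Government outlay = subsidy × quantity = 43 × 2653/11 = 114079/11.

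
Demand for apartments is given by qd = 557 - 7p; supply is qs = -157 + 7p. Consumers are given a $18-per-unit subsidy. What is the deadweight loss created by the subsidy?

Deadweight loss = $567

Pre-subsidy: 557 - 7p = -157 + 7p gives p* = 51, q* = 200.
With the rebate, buyers effectively pay pb = ps − 18, where ps is the price sellers receive.
Demand in terms of ps becomes qd = 557 − 7(ps − 18) = 683 - 7ps. Setting this equal to supply: 683 - 7ps = -157 + 7ps, so ps = 60.
Buyers pay pb = 60 − 18 = 42; q' = -157 + 7·60 = 263.
The subsidy expands output by 263 − 200 = 63 past the efficient level; on those units the gap between marginal cost and willingness to pay runs from 0 up to 18.
DWL = ½ × 18 × 63 = 567.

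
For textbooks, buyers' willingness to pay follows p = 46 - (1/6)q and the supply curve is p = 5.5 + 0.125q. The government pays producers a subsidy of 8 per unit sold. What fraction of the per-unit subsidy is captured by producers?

Producer share = 3/7

Pre-subsidy: 46 - (1/6)q = 5.5 + 0.125q gives q* = 972/7 and p* = 160/7.
With the subsidy, sellers receive ps = pb + 8 for each unit, where pb is the price buyers pay.
On the curves, pb = 46 - (1/6)q and ps = 5.5 + 0.125q; the wedge ps − pb = 8 gives 5.5 + 0.125q − (46 - (1/6)q) = 8, so q' = 1164/7.
Then pb = 46 − (1/6)·(1164/7) = 128/7 and ps = 5.5 + 0.125·(1164/7) = 184/7.
Buyers' price falls by p* − pb = 160/7 − 128/7 = 32/7; sellers' price rises by ps − p* = 184/7 − 160/7 = 24/7.
So producers capture (24/7)/8 = 3/7 of each unit of subsidy.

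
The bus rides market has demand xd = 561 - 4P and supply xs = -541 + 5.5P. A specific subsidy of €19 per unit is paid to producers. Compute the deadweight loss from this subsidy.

Deadweight loss = €418

Pre-subsidy: 561 - 4P = -541 + 5.5P gives P* = 116, x* = 97.
With the subsidy, sellers receive Ps = Pb + 19 for each unit, where Pb is the price buyers pay.
Supply in terms of Pb becomes xs = -541 + 5.5(Pb + 19) = -436.5 + 5.5Pb. Setting this equal to demand: 561 - 4Pb = -436.5 + 5.5Pb, so Pb = 105.
Sellers receive Ps = 105 + 19 = 124; x' = 561 − 4·105 = 141.
The subsidy expands output by 141 − 97 = 44 past the efficient level; on those units the gap between marginal cost and willingness to pay runs from 0 up to 19.
DWL = ½ × 19 × 44 = 418.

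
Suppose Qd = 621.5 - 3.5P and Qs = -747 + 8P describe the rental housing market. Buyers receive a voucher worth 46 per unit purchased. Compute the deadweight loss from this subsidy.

Deadweight loss = 2576

Pre-subsidy: 621.5 - 3.5P = -747 + 8P gives P* = 119, Q* = 205.
With the rebate, buyers effectively pay Pb = Ps − 46, where Ps is the price sellers receive.
Demand in terms of Ps becomes Qd = 621.5 − 3.5(Ps − 46) = 782.5 - 3.5Ps. Setting this equal to supply: 782.5 - 3.5Ps = -747 + 8Ps, so Ps = 133.
Buyers pay Pb = 133 − 46 = 87; Q' = -747 + 8·133 = 317.
The subsidy expands output by 317 − 205 = 112 past the efficient level; on those units the gap between marginal cost and willingness to pay runs from 0 up to 46.
DWL = ½ × 46 × 112 = 2576.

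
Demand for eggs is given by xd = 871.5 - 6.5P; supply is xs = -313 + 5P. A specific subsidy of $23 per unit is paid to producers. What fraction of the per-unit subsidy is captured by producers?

Pre-subsidy: 871.5 - 6.5P = -313 + 5P gives P* = 103, x* = 202.
With the subsidy, sellers receive Ps = Pb + 23 for each unit, where Pb is the price buyers pay.
Supply in terms of Pb becomes xs = -313 + 5(Pb + 23) = -198 + 5Pb. Setting this equal to demand: 871.5 - 6.5Pb = -198 + 5Pb, so Pb = 93.
Sellers receive Ps = 93 + 23 = 116; x' = 871.5 − 6.5·93 = 267.
Buyers' price falls by P* − Pb = 103 − 93 = 10; sellers' price rises by Ps − P* = 116 − 103 = 13.
So producers capture 13/23 = 13/23 of each unit of subsidy.

Producer share = 13/23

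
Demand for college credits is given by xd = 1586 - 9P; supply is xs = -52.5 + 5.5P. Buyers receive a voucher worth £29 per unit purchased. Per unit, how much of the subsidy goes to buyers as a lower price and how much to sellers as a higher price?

Buyers gain £11 per unit; sellers gain £18 per unit

Pre-subsidy: 1586 - 9P = -52.5 + 5.5P gives P* = 113, x* = 569.
With the rebate, buyers effectively pay Pb = Ps − 29, where Ps is the price sellers receive.
Demand in terms of Ps becomes xd = 1586 − 9(Ps − 29) = 1847 - 9Ps. Setting this equal to supply: 1847 - 9Ps = -52.5 + 5.5Ps, so Ps = 131.
Buyers pay Pb = 131 − 29 = 102; x' = -52.5 + 5.5·131 = 668.
Buyers' price falls by P* − Pb = 113 − 102 = 11; sellers' price rises by Ps − P* = 131 − 113 = 18.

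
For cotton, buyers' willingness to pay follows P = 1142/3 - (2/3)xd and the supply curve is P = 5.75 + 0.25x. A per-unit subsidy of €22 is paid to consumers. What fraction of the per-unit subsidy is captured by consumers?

Consumer share = 8/11

Pre-subsidy: 1142/3 - (2/3)x = 5.75 + 0.25x gives x* = 409 and P* = 108.
With the rebate, buyers effectively pay Pb = Ps − 22, where Ps is the price sellers receive.
On the curves, Pb = 1142/3 - (2/3)x and Ps = 5.75 + 0.25x; the wedge Ps − Pb = 22 gives 5.75 + 0.25x − (1142/3 - (2/3)x) = 22, so x' = 433.
Then Pb = 1142/3 − (2/3)·433 = 92 and Ps = 5.75 + 0.25·433 = 114.
Buyers' price falls by P* − Pb = 108 − 92 = 16; sellers' price rises by Ps − P* = 114 − 108 = 6.
So consumers capture 16/22 = 8/11 of each unit of subsidy.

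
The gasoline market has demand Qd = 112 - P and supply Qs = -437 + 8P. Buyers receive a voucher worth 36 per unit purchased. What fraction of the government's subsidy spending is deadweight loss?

Pre-subsidy: 112 - P = -437 + 8P gives P* = 61, Q* = 51.
With the rebate, buyers effectively pay Pb = Ps − 36, where Ps is the price sellers receive.
Demand in terms of Ps becomes Qd = 112 − 1(Ps − 36) = 148 - Ps. Setting this equal to supply: 148 - Ps = -437 + 8Ps, so Ps = 65.
Buyers pay Pb = 65 − 36 = 29; Q' = -437 + 8·65 = 83.
ΔCS = ½(51 + 83)(61 − 29) = 2144; ΔPS = ½(51 + 83)(65 − 61) = 268.
Government spending = 36 × 83 = 2988.
DWL = ½ × 36 × (83 − 51) = 576; fraction = 576 / 2988 = 16/83.

DWL / government spending = 16/83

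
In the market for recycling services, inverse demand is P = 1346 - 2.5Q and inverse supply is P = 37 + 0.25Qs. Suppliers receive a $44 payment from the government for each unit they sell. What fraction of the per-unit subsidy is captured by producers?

Pre-subsidy: 1346 - 2.5Q = 37 + 0.25Q gives Q* = 476 and P* = 156.
With the subsidy, sellers receive Ps = Pb + 44 for each unit, where Pb is the price buyers pay.
On the curves, Pb = 1346 - 2.5Q and Ps = 37 + 0.25Q; the wedge Ps − Pb = 44 gives 37 + 0.25Q − (1346 - 2.5Q) = 44, so Q' = 492.
Then Pb = 1346 − 2.5·492 = 116 and Ps = 37 + 0.25·492 = 160.
Buyers' price falls by P* − Pb = 156 − 116 = 40; sellers' price rises by Ps − P* = 160 − 156 = 4.
So producers capture 4/44 = 1/11 of each unit of subsidy.

Producer share = 1/11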